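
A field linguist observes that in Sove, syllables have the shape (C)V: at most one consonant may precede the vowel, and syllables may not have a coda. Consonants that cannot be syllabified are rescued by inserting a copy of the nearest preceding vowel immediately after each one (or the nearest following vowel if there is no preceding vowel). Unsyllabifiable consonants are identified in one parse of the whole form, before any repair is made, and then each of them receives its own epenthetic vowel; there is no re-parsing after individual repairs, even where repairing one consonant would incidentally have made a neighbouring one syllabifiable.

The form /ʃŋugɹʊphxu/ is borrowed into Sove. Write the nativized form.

ʃuŋuguɹʊpʊhʊxu

Under (C)V, the unsyllabifiable consonants are /ʃ/, /g/, /p/, /h/ (no codas are permitted; onsets are limited to one consonant).
Inserting the epenthetic vowel yields /ʃ/ → /ʃu/, /g/ → /gu/, /p/ → /pʊ/, /h/ → /hʊ/.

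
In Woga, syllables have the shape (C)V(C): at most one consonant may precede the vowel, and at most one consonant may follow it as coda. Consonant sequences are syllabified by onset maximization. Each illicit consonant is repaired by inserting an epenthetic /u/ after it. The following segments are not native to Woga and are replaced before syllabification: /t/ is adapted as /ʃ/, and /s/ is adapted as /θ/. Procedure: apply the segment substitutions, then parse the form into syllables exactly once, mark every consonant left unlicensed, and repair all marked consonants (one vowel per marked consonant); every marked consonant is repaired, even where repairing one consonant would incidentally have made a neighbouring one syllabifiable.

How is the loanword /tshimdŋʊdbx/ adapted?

ʃuθuhimduŋʊdbuxu

Substitution: /t/ → /ʃ/, /s/ → /θ/, giving /ʃθhimdŋʊdbx/.
Under (C)V(C), the unsyllabifiable consonants are /ʃ/, /θ/, /d/, /b/, /x/ (at most one coda consonant is licensed; onsets are limited to one consonant).
Inserting the epenthetic vowel yields /ʃ/ → /ʃu/, /θ/ → /θu/, /d/ → /du/, /b/ → /bu/, /x/ → /xu/.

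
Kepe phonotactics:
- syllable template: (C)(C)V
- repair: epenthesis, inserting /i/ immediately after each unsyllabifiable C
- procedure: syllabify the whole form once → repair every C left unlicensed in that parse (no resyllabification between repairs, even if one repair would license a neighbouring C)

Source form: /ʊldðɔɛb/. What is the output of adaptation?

ʊlidðɔɛbi

The consonants /l/, /b/ cannot be parsed into a legal (C)(C)V syllable (no codas are permitted; onsets may contain at most 2 consonants).
Each unlicensed consonant becomes the onset of a new syllable: /l/ → /li/, /b/ → /bi/.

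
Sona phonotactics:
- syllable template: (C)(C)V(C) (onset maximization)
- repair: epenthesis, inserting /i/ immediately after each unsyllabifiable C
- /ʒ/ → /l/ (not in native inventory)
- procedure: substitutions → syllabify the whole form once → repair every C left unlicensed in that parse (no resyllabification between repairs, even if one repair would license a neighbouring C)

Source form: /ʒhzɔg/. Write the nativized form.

Substitution: /ʒ/ → /l/, giving /lhzɔg/.
The consonants /l/ cannot be parsed into a legal (C)(C)V(C) syllable (at most one coda consonant is licensed; onsets may contain at most 2 consonants).
Epenthesis after each stranded consonant: /l/ → /li/.

lihzɔg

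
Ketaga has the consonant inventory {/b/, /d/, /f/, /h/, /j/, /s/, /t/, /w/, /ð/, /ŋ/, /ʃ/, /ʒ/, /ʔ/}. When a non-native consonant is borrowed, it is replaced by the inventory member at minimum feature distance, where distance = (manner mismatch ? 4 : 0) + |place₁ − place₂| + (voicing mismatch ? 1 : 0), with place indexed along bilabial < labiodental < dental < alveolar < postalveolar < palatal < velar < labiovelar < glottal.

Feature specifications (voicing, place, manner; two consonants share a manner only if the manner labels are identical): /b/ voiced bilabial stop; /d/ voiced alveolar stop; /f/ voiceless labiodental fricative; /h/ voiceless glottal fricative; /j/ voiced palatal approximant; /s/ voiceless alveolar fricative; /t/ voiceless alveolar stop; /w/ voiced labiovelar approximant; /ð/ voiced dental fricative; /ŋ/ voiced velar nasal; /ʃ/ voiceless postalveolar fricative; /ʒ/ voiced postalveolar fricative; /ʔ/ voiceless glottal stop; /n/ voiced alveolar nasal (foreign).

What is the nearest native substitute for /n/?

/ŋ/ is closest: same manner (nasal), place distance 3 (alveolar→velar), same voicing; total 3. Next closest is /d/ at distance 4.

ŋ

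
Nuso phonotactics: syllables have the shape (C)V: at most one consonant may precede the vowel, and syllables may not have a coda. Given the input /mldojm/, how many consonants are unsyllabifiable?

4

Under (C)V, the unsyllabifiable consonants are /m/, /l/, /j/, /m/ (no codas are permitted; onsets are limited to one consonant).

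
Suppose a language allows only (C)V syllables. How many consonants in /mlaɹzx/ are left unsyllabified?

The consonants /m/, /ɹ/, /z/, /x/ cannot be parsed into a legal (C)V syllable (no codas are permitted; onsets are limited to one consonant).

4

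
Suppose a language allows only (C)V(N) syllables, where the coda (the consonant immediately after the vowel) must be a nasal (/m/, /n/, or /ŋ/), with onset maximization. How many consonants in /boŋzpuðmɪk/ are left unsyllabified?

3

Under (C)V(N), the unsyllabifiable consonants are /z/, /ð/, /k/ (only a nasal (/m/, /n/, or /ŋ/) is licensed in coda position; onsets are limited to one consonant).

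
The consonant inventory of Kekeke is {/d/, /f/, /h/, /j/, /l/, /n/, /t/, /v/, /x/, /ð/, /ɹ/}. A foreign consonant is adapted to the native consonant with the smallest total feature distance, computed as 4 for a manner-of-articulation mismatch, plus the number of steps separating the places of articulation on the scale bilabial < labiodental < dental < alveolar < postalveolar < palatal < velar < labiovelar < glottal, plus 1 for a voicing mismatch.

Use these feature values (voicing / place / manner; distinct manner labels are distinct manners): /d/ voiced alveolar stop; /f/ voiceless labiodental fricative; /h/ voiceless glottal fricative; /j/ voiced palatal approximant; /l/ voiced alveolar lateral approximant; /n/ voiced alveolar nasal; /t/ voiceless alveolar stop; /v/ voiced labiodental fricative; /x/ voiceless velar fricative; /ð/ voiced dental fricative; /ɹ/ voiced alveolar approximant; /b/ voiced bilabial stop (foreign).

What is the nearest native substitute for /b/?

d

/d/ is closest: same manner (stop), place distance 3 (bilabial→alveolar), same voicing; total 3. Next closest is /t/ at distance 4.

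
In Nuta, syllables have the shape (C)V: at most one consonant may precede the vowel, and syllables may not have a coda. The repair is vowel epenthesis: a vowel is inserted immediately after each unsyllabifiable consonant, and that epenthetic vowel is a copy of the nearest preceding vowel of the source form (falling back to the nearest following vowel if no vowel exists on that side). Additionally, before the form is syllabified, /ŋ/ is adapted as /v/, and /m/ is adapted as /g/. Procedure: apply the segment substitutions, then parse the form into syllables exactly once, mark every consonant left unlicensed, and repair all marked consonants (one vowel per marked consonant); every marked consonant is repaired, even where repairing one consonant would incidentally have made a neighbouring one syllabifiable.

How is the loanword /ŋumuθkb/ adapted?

vuguθukubu

Substitution: /ŋ/ → /v/, /m/ → /g/, giving /vuguθkb/.
Syllabifying with onset maximization leaves /θ/, /k/, /b/ stranded (no codas are permitted; onsets are limited to one consonant).
Each unlicensed consonant becomes the onset of a new syllable: /θ/ → /θu/, /k/ → /ku/, /b/ → /bu/.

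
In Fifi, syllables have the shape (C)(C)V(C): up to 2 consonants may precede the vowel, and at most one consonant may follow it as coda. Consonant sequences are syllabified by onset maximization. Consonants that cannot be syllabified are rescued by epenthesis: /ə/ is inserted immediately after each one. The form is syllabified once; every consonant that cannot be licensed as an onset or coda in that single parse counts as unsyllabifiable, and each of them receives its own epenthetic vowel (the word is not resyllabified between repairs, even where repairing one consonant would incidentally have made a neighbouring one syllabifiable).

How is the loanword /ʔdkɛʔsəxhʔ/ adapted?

ʔədkɛʔsəxhəʔə

Under (C)(C)V(C), the unsyllabifiable consonants are /ʔ/, /h/, /ʔ/ (at most one coda consonant is licensed; onsets may contain at most 2 consonants).
Inserting the epenthetic vowel yields /ʔ/ → /ʔə/, /h/ → /hə/, /ʔ/ → /ʔə/.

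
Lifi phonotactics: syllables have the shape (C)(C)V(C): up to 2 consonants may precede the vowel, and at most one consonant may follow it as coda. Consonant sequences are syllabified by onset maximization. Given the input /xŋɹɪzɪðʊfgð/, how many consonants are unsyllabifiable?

Under (C)(C)V(C), the unsyllabifiable consonants are /x/, /g/, /ð/ (at most one coda consonant is licensed; onsets may contain at most 2 consonants).

3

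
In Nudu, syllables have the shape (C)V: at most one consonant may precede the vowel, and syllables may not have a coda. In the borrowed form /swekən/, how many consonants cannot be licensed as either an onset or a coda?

The consonants /s/, /n/ cannot be parsed into a legal (C)V syllable (no codas are permitted; onsets are limited to one consonant).

2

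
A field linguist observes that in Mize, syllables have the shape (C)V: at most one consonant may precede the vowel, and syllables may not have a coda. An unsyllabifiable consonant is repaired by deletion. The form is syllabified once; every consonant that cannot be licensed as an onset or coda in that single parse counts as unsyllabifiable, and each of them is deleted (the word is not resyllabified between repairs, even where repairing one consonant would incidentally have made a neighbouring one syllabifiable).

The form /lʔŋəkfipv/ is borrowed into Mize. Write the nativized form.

ŋəfi

Under (C)V, the unsyllabifiable consonants are /l/, /ʔ/, /k/, /p/, /v/ (no codas are permitted; onsets are limited to one consonant).
Deleting the stranded consonants removes /l/, /ʔ/, /k/, /p/, /v/.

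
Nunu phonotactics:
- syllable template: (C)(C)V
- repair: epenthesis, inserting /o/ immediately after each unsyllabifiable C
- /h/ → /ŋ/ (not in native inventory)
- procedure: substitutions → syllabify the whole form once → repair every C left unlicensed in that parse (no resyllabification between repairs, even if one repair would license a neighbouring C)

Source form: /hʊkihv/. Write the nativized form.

Substitution: /h/ → /ŋ/, giving /ŋʊkiŋv/.
The consonants /ŋ/, /v/ cannot be parsed into a legal (C)(C)V syllable (no codas are permitted; onsets may contain at most 2 consonants).
Epenthesis after each stranded consonant: /ŋ/ → /ŋo/, /v/ → /vo/.

ŋʊkiŋovo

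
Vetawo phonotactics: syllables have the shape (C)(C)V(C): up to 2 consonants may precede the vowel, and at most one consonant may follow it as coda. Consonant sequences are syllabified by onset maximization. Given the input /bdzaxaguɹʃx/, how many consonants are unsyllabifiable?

3

Syllabifying with onset maximization leaves /b/, /ʃ/, /x/ stranded (at most one coda consonant is licensed; onsets may contain at most 2 consonants).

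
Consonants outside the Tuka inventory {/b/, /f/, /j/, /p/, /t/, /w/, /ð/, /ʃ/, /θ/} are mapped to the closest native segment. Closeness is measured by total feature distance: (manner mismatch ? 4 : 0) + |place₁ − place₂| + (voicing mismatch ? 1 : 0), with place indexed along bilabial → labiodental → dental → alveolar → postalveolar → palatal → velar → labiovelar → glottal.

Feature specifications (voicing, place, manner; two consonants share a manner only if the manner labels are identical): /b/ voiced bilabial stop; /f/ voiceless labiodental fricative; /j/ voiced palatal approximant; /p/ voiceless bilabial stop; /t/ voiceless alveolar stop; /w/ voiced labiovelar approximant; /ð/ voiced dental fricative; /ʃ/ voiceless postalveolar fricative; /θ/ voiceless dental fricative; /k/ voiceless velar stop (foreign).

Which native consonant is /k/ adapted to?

t

/t/ is closest: same manner (stop), place distance 3 (velar→alveolar), same voicing; total 3. Next closest is /j/ at distance 6.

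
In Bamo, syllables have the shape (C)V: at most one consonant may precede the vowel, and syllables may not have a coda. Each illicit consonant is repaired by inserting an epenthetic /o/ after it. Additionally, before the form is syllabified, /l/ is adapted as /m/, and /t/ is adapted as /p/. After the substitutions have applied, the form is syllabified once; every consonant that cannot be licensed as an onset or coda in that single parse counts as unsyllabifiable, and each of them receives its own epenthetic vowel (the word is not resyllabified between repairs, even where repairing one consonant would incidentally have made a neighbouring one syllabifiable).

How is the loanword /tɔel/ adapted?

Substitution: /t/ → /p/, /l/ → /m/, giving /pɔem/.
Under (C)V, the unsyllabifiable consonants are /m/ (no codas are permitted; onsets are limited to one consonant).
Inserting the epenthetic vowel yields /m/ → /mo/.

pɔemo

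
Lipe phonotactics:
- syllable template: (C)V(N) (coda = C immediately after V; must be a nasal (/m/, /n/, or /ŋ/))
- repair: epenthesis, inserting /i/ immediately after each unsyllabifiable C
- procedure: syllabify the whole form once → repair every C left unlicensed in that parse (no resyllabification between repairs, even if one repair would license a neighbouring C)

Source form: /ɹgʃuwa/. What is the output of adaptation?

ɹigiʃuwa

The consonants /ɹ/, /g/ cannot be parsed into a legal (C)V(N) syllable (only a nasal (/m/, /n/, or /ŋ/) is licensed in coda position; onsets are limited to one consonant).
Inserting the epenthetic vowel yields /ɹ/ → /ɹi/, /g/ → /gi/.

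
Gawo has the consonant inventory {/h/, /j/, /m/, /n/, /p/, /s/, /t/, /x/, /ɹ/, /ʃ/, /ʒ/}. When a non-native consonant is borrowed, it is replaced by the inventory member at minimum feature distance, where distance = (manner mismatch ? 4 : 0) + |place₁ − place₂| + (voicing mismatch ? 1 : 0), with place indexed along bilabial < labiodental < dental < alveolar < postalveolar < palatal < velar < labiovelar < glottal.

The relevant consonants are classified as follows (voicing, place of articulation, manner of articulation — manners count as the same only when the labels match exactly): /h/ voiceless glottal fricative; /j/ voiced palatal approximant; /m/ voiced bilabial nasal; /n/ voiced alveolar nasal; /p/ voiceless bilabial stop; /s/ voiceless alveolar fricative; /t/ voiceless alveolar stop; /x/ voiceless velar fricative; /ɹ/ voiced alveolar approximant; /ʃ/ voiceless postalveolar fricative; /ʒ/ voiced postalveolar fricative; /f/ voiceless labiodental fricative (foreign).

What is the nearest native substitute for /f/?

/s/ is closest: same manner (fricative), place distance 2 (labiodental→alveolar), same voicing; total 2. Next closest is /ʃ/ at distance 3.

s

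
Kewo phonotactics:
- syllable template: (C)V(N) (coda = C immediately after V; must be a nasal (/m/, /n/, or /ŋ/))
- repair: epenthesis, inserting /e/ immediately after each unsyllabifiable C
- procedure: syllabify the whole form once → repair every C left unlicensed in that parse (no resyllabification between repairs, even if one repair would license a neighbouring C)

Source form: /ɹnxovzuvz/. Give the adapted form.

The consonants /ɹ/, /n/, /v/, /v/, /z/ cannot be parsed into a legal (C)V(N) syllable (only a nasal (/m/, /n/, or /ŋ/) is licensed in coda position; onsets are limited to one consonant).
Inserting the epenthetic vowel yields /ɹ/ → /ɹe/, /n/ → /ne/, /v/ → /ve/, /v/ → /ve/, /z/ → /ze/.

ɹenexovezuveze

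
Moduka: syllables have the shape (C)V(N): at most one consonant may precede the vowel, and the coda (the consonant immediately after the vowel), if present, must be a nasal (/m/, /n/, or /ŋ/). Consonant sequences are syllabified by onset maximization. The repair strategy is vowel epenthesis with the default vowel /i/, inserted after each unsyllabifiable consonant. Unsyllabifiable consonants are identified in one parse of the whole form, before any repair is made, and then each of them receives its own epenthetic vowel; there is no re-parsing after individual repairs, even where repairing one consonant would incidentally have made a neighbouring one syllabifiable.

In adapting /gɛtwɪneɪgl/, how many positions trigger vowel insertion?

The unsyllabifiable consonants are /t/, /g/, /l/; each receives one epenthetic vowel.

3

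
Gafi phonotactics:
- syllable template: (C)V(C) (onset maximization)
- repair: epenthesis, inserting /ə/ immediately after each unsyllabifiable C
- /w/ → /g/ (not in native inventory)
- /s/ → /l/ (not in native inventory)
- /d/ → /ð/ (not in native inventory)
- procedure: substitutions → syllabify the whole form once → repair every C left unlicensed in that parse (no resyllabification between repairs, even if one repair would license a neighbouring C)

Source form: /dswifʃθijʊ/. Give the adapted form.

Substitution: /d/ → /ð/, /s/ → /l/, /w/ → /g/, giving /ðlgifʃθijʊ/.
Syllabifying with onset maximization leaves /ð/, /l/, /ʃ/ stranded (at most one coda consonant is licensed; onsets are limited to one consonant).
Epenthesis after each stranded consonant: /ð/ → /ðə/, /l/ → /lə/, /ʃ/ → /ʃə/.

ðələgifʃəθijʊ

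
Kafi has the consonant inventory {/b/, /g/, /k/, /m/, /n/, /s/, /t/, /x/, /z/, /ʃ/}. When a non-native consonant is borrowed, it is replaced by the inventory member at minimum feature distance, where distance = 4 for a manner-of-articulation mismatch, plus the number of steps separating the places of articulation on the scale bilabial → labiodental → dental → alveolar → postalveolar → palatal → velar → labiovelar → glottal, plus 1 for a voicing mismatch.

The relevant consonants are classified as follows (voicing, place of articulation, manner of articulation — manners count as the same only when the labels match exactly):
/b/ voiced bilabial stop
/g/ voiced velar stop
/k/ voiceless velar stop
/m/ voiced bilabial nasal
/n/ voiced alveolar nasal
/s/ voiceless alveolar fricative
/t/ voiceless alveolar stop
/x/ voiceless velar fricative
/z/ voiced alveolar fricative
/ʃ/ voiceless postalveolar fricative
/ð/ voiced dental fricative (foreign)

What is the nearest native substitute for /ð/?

/z/ is closest: same manner (fricative), place distance 1 (dental→alveolar), same voicing; total 1. Next closest is /s/ at distance 2.

z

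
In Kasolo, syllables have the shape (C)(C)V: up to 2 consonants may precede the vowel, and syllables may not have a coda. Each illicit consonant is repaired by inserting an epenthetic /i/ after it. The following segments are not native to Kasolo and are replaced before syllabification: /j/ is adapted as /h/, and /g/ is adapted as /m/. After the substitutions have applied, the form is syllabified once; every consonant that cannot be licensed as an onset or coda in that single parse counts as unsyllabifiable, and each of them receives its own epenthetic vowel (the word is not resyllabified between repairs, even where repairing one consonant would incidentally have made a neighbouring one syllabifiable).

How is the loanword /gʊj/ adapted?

Substitution: /g/ → /m/, /j/ → /h/, giving /mʊh/.
Syllabifying with onset maximization leaves /h/ stranded (no codas are permitted; onsets may contain at most 2 consonants).
Each unlicensed consonant becomes the onset of a new syllable: /h/ → /hi/.

mʊhi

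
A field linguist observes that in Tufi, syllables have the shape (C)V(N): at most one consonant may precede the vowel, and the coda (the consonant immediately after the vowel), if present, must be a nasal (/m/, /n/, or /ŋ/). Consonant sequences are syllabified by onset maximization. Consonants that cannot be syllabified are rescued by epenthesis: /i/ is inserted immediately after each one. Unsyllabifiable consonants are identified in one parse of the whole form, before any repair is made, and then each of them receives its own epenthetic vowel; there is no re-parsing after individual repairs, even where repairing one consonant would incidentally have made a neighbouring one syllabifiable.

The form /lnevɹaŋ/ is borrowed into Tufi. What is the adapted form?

lineviɹaŋ

Syllabifying with onset maximization leaves /l/, /v/ stranded (only a nasal (/m/, /n/, or /ŋ/) is licensed in coda position; onsets are limited to one consonant).
Epenthesis after each stranded consonant: /l/ → /li/, /v/ → /vi/.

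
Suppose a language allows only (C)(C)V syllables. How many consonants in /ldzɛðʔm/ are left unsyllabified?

Under (C)(C)V, the unsyllabifiable consonants are /l/, /ð/, /ʔ/, /m/ (no codas are permitted; onsets may contain at most 2 consonants).

4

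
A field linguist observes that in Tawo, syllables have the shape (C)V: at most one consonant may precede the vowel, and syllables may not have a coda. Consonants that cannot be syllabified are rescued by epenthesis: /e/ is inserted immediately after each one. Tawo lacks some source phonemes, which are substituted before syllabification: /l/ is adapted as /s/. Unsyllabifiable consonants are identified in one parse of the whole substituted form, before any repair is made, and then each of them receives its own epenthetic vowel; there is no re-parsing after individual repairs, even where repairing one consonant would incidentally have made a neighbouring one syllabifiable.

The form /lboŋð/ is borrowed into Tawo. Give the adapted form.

Substitution: /l/ → /s/, giving /sboŋð/.
Syllabifying with onset maximization leaves /s/, /ŋ/, /ð/ stranded (no codas are permitted; onsets are limited to one consonant).
Inserting the epenthetic vowel yields /s/ → /se/, /ŋ/ → /ŋe/, /ð/ → /ðe/.

seboŋeðe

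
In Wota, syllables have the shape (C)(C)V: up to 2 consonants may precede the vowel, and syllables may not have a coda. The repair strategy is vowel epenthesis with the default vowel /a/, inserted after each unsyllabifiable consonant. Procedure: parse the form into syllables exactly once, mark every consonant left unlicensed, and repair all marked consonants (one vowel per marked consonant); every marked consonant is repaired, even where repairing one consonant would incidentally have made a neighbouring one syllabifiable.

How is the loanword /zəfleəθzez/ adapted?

Under (C)(C)V, the unsyllabifiable consonants are /z/ (no codas are permitted; onsets may contain at most 2 consonants).
Inserting the epenthetic vowel yields /z/ → /za/.

zəfleəθzeza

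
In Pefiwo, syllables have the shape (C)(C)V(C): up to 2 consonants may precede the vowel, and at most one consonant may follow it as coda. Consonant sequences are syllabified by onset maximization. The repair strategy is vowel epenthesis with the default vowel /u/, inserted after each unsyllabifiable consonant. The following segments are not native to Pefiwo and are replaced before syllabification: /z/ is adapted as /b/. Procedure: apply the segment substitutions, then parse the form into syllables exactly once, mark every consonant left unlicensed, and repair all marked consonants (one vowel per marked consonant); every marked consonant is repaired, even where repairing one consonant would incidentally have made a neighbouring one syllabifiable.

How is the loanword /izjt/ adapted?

ibjutu

Substitution: /z/ → /b/, giving /ibjt/.
Syllabifying with onset maximization leaves /j/, /t/ stranded (at most one coda consonant is licensed; onsets may contain at most 2 consonants).
Inserting the epenthetic vowel yields /j/ → /ju/, /t/ → /tu/.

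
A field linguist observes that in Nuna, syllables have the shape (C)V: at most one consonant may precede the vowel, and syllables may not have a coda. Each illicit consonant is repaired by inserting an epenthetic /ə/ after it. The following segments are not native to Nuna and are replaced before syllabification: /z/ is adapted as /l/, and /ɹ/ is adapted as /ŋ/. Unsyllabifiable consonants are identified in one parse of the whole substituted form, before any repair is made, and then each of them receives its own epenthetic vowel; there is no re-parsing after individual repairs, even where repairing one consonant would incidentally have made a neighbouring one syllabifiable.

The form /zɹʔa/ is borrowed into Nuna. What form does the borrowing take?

Substitution: /z/ → /l/, /ɹ/ → /ŋ/, giving /lŋʔa/.
The consonants /l/, /ŋ/ cannot be parsed into a legal (C)V syllable (no codas are permitted; onsets are limited to one consonant).
Inserting the epenthetic vowel yields /l/ → /lə/, /ŋ/ → /ŋə/.

ləŋəʔa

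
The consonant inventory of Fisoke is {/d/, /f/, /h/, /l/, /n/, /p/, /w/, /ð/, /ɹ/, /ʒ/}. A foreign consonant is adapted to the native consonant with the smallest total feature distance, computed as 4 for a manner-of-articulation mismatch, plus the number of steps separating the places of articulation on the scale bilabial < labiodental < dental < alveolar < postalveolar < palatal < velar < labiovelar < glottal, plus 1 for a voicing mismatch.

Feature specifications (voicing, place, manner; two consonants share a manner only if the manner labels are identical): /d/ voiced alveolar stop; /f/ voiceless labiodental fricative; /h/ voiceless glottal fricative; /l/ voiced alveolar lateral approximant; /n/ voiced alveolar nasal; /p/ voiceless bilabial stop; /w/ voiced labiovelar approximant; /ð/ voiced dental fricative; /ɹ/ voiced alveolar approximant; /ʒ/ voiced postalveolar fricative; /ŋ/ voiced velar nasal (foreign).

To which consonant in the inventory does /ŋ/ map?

n

/n/ is closest: same manner (nasal), place distance 3 (velar→alveolar), same voicing; total 3. Next closest is /w/ at distance 5.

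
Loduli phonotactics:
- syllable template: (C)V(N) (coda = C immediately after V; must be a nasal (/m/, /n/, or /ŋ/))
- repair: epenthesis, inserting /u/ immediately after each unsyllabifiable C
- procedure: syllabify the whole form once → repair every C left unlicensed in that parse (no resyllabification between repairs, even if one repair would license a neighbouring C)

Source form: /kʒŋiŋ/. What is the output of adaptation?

Under (C)V(N), the unsyllabifiable consonants are /k/, /ʒ/ (only a nasal (/m/, /n/, or /ŋ/) is licensed in coda position; onsets are limited to one consonant).
Each unlicensed consonant becomes the onset of a new syllable: /k/ → /ku/, /ʒ/ → /ʒu/.

kuʒuŋiŋ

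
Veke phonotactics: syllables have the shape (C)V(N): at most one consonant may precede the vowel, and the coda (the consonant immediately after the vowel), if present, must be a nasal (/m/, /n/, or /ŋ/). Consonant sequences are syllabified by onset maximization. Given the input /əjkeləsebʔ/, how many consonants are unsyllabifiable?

3

Syllabifying with onset maximization leaves /j/, /b/, /ʔ/ stranded (only a nasal (/m/, /n/, or /ŋ/) is licensed in coda position; onsets are limited to one consonant).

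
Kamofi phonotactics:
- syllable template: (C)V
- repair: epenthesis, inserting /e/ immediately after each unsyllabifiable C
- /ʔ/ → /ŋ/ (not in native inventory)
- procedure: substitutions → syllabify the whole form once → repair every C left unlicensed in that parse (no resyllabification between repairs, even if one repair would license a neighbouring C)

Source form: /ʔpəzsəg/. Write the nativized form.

Substitution: /ʔ/ → /ŋ/, giving /ŋpəzsəg/.
Syllabifying with onset maximization leaves /ŋ/, /z/, /g/ stranded (no codas are permitted; onsets are limited to one consonant).
Inserting the epenthetic vowel yields /ŋ/ → /ŋe/, /z/ → /ze/, /g/ → /ge/.

ŋepəzesəge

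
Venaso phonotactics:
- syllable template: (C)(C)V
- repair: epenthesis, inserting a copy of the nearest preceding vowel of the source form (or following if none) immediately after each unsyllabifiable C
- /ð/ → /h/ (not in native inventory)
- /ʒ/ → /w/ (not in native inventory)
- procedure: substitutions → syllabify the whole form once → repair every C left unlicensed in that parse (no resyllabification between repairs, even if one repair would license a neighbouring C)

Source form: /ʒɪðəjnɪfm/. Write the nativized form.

wɪhəjnɪfɪmɪ

Substitution: /ʒ/ → /w/, /ð/ → /h/, giving /wɪhəjnɪfm/.
Under (C)(C)V, the unsyllabifiable consonants are /f/, /m/ (no codas are permitted; onsets may contain at most 2 consonants).
Inserting the epenthetic vowel yields /f/ → /fɪ/, /m/ → /mɪ/.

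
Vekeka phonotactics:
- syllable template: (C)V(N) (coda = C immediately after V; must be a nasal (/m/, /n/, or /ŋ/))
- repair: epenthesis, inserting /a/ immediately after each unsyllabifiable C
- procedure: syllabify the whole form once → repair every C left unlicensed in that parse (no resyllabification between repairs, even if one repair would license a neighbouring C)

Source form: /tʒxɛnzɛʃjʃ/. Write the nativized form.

Syllabifying with onset maximization leaves /t/, /ʒ/, /ʃ/, /j/, /ʃ/ stranded (only a nasal (/m/, /n/, or /ŋ/) is licensed in coda position; onsets are limited to one consonant).
Inserting the epenthetic vowel yields /t/ → /ta/, /ʒ/ → /ʒa/, /ʃ/ → /ʃa/, /j/ → /ja/, /ʃ/ → /ʃa/.

taʒaxɛnzɛʃajaʃa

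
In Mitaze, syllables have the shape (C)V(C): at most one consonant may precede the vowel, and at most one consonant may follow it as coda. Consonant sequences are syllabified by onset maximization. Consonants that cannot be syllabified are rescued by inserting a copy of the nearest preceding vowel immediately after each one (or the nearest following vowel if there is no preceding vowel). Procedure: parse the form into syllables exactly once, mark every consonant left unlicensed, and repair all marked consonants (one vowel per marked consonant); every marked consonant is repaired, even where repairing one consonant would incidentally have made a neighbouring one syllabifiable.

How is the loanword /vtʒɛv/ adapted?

vɛtɛʒɛv

The consonants /v/, /t/ cannot be parsed into a legal (C)V(C) syllable (at most one coda consonant is licensed; onsets are limited to one consonant).
Each unlicensed consonant becomes the onset of a new syllable: /v/ → /vɛ/, /t/ → /tɛ/.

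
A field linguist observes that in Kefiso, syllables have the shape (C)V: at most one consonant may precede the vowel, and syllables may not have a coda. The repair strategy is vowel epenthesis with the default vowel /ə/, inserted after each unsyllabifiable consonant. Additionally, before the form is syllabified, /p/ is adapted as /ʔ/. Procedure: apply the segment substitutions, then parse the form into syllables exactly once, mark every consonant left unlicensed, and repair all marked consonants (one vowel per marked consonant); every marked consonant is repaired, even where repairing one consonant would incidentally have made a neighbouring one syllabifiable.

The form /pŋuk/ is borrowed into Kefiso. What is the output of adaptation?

Substitution: /p/ → /ʔ/, giving /ʔŋuk/.
Under (C)V, the unsyllabifiable consonants are /ʔ/, /k/ (no codas are permitted; onsets are limited to one consonant).
Epenthesis after each stranded consonant: /ʔ/ → /ʔə/, /k/ → /kə/.

ʔəŋukə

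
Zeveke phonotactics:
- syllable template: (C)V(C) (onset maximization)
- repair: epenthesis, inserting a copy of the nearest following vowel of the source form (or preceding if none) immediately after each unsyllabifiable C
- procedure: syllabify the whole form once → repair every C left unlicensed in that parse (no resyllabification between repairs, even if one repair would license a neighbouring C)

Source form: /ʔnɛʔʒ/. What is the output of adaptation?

ʔɛnɛʔʒɛ

Syllabifying with onset maximization leaves /ʔ/, /ʒ/ stranded (at most one coda consonant is licensed; onsets are limited to one consonant).
Epenthesis after each stranded consonant: /ʔ/ → /ʔɛ/, /ʒ/ → /ʒɛ/.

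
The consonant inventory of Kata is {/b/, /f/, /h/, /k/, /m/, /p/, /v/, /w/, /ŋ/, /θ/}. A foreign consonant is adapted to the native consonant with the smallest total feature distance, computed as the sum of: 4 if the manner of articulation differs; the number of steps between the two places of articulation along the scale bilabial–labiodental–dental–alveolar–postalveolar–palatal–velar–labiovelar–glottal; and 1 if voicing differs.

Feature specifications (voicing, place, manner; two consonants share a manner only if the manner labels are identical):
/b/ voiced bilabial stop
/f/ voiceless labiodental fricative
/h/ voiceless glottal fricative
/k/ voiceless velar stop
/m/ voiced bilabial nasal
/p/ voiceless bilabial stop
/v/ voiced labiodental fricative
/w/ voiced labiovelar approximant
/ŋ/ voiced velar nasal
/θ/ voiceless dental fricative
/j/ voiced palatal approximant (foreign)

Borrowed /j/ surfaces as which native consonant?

/w/ is closest: same manner (approximant), place distance 2 (palatal→labiovelar), same voicing; total 2. Next closest is /ŋ/ at distance 5.

w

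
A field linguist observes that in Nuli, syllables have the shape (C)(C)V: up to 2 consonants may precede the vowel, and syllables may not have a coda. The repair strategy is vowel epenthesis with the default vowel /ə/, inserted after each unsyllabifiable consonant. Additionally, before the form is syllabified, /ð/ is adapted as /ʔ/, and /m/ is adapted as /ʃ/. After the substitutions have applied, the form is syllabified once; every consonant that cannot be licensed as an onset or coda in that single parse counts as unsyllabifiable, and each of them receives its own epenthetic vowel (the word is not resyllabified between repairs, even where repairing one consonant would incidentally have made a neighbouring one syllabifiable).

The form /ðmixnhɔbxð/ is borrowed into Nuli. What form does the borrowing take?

Substitution: /ð/ → /ʔ/, /m/ → /ʃ/, giving /ʔʃixnhɔbxʔ/.
The consonants /x/, /b/, /x/, /ʔ/ cannot be parsed into a legal (C)(C)V syllable (no codas are permitted; onsets may contain at most 2 consonants).
Inserting the epenthetic vowel yields /x/ → /xə/, /b/ → /bə/, /x/ → /xə/, /ʔ/ → /ʔə/.

ʔʃixənhɔbəxəʔə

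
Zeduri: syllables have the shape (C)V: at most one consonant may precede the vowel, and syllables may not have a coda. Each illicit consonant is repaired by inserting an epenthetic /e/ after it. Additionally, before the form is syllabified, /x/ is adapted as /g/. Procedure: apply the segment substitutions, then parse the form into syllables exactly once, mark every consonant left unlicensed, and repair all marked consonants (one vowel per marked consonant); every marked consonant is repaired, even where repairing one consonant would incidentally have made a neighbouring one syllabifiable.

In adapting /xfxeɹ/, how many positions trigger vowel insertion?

3

After substitution the input is /gfgeɹ/.
The unsyllabifiable consonants are /g/, /f/, /ɹ/; each receives one epenthetic vowel.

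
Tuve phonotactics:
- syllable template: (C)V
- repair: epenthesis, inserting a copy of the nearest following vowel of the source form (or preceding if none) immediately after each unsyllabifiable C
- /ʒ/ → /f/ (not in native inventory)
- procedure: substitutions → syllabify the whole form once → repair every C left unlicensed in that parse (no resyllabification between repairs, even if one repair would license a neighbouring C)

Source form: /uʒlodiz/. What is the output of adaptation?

ufolodizi

Substitution: /ʒ/ → /f/, giving /uflodiz/.
Under (C)V, the unsyllabifiable consonants are /f/, /z/ (no codas are permitted; onsets are limited to one consonant).
Each unlicensed consonant becomes the onset of a new syllable: /f/ → /fo/, /z/ → /zi/.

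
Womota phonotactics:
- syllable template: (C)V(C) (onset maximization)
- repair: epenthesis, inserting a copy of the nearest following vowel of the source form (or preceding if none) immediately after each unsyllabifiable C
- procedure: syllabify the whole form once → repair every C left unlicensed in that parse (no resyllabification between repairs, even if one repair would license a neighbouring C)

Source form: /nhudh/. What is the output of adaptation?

nuhudhu

The consonants /n/, /h/ cannot be parsed into a legal (C)V(C) syllable (at most one coda consonant is licensed; onsets are limited to one consonant).
Each unlicensed consonant becomes the onset of a new syllable: /n/ → /nu/, /h/ → /hu/.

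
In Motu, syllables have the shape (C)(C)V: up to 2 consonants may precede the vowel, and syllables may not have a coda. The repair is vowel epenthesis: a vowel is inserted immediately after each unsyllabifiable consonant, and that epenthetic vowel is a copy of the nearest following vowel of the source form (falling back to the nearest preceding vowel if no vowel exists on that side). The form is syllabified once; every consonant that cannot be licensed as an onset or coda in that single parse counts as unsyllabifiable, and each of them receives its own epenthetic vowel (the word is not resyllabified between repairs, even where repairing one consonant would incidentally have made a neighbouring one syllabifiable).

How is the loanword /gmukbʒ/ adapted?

gmukubuʒu

Syllabifying with onset maximization leaves /k/, /b/, /ʒ/ stranded (no codas are permitted; onsets may contain at most 2 consonants).
Epenthesis after each stranded consonant: /k/ → /ku/, /b/ → /bu/, /ʒ/ → /ʒu/.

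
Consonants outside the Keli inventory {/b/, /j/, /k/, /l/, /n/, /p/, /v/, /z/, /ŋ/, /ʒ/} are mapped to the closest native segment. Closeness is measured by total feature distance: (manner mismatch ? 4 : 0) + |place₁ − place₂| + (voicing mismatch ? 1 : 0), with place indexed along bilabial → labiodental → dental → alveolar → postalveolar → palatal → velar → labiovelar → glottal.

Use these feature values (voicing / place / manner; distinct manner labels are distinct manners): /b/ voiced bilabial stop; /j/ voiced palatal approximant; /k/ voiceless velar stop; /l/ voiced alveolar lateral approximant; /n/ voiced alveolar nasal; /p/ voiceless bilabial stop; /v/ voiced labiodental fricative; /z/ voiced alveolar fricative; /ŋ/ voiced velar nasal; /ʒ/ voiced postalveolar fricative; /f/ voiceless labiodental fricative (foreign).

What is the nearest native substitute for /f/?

/v/ is closest: same manner (fricative), place distance 0 (labiodental→labiodental), voicing differs (+1); total 1. Next closest is /z/ at distance 3.

v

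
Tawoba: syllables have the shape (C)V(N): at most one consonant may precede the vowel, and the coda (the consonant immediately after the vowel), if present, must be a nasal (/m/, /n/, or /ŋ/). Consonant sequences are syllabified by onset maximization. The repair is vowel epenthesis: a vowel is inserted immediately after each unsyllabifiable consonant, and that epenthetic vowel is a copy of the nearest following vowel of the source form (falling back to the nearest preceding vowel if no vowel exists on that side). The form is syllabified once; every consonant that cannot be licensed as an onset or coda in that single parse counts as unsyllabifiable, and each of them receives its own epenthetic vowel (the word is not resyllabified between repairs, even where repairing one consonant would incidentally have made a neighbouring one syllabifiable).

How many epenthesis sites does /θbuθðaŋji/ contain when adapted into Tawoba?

The unsyllabifiable consonants are /θ/, /θ/; each receives one epenthetic vowel.

2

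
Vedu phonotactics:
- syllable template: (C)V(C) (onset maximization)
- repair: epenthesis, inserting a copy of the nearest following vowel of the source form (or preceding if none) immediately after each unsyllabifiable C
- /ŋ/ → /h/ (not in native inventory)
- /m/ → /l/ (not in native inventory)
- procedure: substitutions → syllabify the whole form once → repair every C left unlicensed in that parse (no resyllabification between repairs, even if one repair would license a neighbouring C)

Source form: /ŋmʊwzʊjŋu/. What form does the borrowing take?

hʊlʊwzʊjhu

Substitution: /ŋ/ → /h/, /m/ → /l/, giving /hlʊwzʊjhu/.
Under (C)V(C), the unsyllabifiable consonants are /h/ (at most one coda consonant is licensed; onsets are limited to one consonant).
Epenthesis after each stranded consonant: /h/ → /hʊ/.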